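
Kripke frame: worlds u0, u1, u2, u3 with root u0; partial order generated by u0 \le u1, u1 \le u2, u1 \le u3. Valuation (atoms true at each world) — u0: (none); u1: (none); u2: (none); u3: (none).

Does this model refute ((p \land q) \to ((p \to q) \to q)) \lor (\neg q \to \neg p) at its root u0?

u0 \Vdash ((p \land q) \to ((p \to q) \to q)) \lor (\neg q \to \neg p) via the disjunct (p \land q) \to ((p \to q) \to q).
So the root u0 forces ((p \land q) \to ((p \to q) \to q)) \lor (\neg q \to \neg p); the model is not a countermodel.

No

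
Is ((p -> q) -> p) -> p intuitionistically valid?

This is Peirce's law, which is not intuitionistically valid.
A Kripke countermodel: worlds a, b; order generated by a <= b; atoms true at each world — a:{}; b:{p}.
a ||-/- ((p -> q) -> p) -> p: already at a itself, a ||- (p -> q) -> p but a ||-/- p.
a lacks atom p, so a ||-/- p.
So the root a does not force the formula.

No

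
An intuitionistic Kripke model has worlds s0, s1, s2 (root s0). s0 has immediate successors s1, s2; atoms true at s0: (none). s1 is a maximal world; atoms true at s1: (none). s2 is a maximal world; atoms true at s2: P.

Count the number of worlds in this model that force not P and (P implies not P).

s0: does not force it — s0 does not force not P and (P implies not P) since s0 fails not P.
s1: forces it.
s2: does not force it — s2 does not force not P and (P implies not P) since s2 fails not P.
Worlds forcing the formula: {s1}.

1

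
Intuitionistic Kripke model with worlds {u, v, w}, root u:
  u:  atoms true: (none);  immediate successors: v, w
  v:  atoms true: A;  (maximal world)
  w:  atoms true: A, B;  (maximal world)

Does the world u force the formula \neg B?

No

u \nVdash \neg B since w is accessible from u and w \Vdash B.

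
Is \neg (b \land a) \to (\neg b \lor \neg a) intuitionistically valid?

This is the constructively invalid direction of De Morgan's law for conjunction, which is not intuitionistically valid.
A Kripke countermodel: worlds u0, u1, u2; order generated by u0 \le u1, u0 \le u2; atoms true at each world — u0:{}; u1:{b}; u2:{a}.
u0 \nVdash \neg (b \land a) \to (\neg b \lor \neg a): already at u0 itself, u0 \Vdash \neg (b \land a) but u0 \nVdash \neg b \lor \neg a.
u0 \nVdash \neg b \lor \neg a: neither disjunct is forced at u0.
u0 \nVdash \neg b since u1 is accessible from u0 and u1 \Vdash b.
So the root u0 does not force the formula.

No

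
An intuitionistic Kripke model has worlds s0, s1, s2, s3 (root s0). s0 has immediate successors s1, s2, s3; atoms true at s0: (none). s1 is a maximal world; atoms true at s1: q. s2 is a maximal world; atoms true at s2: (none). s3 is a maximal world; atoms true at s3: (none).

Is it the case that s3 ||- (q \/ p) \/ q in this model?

No

s3 ||-/- (q \/ p) \/ q: neither disjunct is forced at s3.
s3 ||-/- q \/ p: neither disjunct is forced at s3.
s3 lacks atom q, so s3 ||-/- q.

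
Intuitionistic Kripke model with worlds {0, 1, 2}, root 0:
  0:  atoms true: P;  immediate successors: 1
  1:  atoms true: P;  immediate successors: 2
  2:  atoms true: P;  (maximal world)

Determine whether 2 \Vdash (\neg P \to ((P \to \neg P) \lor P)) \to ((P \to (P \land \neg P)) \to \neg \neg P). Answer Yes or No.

2 \Vdash (\neg P \to ((P \to \neg P) \lor P)) \to ((P \to (P \land \neg P)) \to \neg \neg P): every world accessible from 2 that forces \neg P \to ((P \to \neg P) \lor P) (namely 2) also forces (P \to (P \land \neg P)) \to \neg \neg P.

Yes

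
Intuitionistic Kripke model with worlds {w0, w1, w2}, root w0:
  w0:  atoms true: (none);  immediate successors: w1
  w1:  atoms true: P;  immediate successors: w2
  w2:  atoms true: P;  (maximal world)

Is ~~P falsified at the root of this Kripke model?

No

w0 ||- ~~P: no world accessible from w0 forces ~P.
So the root w0 forces ~~P; the model is not a countermodel.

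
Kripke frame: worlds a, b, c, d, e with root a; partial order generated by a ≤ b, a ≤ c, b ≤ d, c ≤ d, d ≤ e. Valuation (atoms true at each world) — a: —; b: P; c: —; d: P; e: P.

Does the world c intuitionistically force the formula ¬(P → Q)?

Yes

c ⊩ ¬(P → Q): no world accessible from c forces P → Q.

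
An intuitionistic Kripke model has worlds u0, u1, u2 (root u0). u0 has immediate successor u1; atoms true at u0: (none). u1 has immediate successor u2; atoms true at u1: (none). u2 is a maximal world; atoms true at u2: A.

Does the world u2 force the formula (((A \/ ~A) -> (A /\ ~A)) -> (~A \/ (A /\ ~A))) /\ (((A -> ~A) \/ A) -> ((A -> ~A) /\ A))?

No

u2 ||-/- (((A \/ ~A) -> (A /\ ~A)) -> (~A \/ (A /\ ~A))) /\ (((A -> ~A) \/ A) -> ((A -> ~A) /\ A)) since u2 fails ((A -> ~A) \/ A) -> ((A -> ~A) /\ A).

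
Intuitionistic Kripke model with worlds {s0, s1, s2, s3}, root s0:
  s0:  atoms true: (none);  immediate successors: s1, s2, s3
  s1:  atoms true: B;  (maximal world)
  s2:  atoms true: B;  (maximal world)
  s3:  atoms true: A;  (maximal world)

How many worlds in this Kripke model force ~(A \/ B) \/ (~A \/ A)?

3

s0: does not force it — s0 ||-/- ~(A \/ B) \/ (~A \/ A): neither disjunct is forced at s0.
s1: forces it.
s2: forces it.
s3: forces it.
Worlds forcing the formula: {s1, s2, s3}.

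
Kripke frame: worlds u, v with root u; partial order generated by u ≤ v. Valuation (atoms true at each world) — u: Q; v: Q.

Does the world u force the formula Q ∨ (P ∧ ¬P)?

Yes

u ⊩ Q ∨ (P ∧ ¬P) via the disjunct Q.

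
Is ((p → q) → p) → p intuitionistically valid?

No

This is Peirce's law, which is not intuitionistically valid.
A Kripke countermodel: worlds u, v; order generated by u ≤ v; atoms true at each world — u:{}; v:{p}.
u ⊮ ((p → q) → p) → p: already at u itself, u ⊩ (p → q) → p but u ⊮ p.
u lacks atom p, so u ⊮ p.
So the root u does not force the formula.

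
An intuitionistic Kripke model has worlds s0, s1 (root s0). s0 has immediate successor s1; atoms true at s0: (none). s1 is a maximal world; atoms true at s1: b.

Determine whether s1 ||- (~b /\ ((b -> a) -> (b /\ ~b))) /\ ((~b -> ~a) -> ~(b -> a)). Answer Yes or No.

No

s1 ||-/- (~b /\ ((b -> a) -> (b /\ ~b))) /\ ((~b -> ~a) -> ~(b -> a)) since s1 fails ~b /\ ((b -> a) -> (b /\ ~b)).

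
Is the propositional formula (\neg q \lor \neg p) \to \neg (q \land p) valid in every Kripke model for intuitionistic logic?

This is a constructively valid De Morgan direction (disjunction of negations to negated conjunction), which is intuitionistically derivable.
If \neg q holds at a world then no accessible world forces q, hence none forces q \land p; likewise for \neg p.

Yes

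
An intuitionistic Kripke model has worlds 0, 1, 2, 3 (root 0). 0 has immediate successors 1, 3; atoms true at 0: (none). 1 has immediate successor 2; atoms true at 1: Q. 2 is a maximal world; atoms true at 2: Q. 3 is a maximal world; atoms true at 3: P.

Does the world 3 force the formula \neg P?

3 \nVdash \neg P since 3 is accessible from 3 and 3 \Vdash P.

No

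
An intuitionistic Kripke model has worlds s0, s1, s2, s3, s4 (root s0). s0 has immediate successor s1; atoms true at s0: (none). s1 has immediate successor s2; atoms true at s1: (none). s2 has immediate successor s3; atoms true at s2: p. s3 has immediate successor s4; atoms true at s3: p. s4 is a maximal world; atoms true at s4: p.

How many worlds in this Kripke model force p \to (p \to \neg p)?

s0: does not force it — s0 \nVdash p \to (p \to \neg p): at the accessible world s2, s2 \Vdash p but s2 \nVdash p \to \neg p.
s1: does not force it — s1 \nVdash p \to (p \to \neg p): at the accessible world s2, s2 \Vdash p but s2 \nVdash p \to \neg p.
s2: does not force it — s2 \nVdash p \to (p \to \neg p): already at s2 itself, s2 \Vdash p but s2 \nVdash p \to \neg p.
s3: does not force it.
s4: does not force it.
Worlds forcing the formula: { }.

0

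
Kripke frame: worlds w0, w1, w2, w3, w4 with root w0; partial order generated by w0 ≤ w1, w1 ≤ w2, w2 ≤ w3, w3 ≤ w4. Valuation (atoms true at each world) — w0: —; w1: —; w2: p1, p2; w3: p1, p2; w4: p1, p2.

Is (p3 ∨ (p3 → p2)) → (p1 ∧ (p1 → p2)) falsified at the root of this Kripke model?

w0 ⊮ (p3 ∨ (p3 → p2)) → (p1 ∧ (p1 → p2)): already at w0 itself, w0 ⊩ p3 ∨ (p3 → p2) but w0 ⊮ p1 ∧ (p1 → p2).
w0 ⊮ p1 ∧ (p1 → p2) since w0 fails p1.
So the root w0 does not force (p3 ∨ (p3 → p2)) → (p1 ∧ (p1 → p2)); the model is a countermodel.

Yes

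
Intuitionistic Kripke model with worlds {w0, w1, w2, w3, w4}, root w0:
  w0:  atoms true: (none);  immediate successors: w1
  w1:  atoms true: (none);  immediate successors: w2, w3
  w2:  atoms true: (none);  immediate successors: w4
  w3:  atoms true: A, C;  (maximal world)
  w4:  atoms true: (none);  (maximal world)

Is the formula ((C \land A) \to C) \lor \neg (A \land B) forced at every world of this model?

Yes

w0 \Vdash ((C \land A) \to C) \lor \neg (A \land B) via the disjunct (C \land A) \to C.
Since the root w0 forces ((C \land A) \to C) \lor \neg (A \land B) and forcing is persistent (monotone upward), every world forces it.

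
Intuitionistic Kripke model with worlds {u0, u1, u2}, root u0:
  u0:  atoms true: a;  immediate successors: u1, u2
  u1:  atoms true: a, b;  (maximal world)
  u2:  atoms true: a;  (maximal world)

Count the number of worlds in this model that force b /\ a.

u0: does not force it — u0 ||-/- b /\ a since u0 fails b.
u1: forces it.
u2: does not force it — u2 ||-/- b /\ a since u2 fails b.
Worlds forcing the formula: {u1}.

1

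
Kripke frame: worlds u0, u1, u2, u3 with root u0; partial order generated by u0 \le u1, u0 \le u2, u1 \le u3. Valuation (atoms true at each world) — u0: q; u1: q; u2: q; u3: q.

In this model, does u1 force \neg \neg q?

Yes

u1 \Vdash \neg \neg q: no world accessible from u1 forces \neg q.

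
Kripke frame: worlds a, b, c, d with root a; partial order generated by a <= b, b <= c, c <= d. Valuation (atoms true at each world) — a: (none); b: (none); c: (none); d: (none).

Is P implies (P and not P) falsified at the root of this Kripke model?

No

a forces P implies (P and not P) vacuously: no world accessible from a forces the antecedent P.
So the root a forces P implies (P and not P); the model is not a countermodel.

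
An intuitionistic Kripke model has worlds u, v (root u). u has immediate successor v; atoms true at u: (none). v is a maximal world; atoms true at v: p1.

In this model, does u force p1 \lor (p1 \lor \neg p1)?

No

u \nVdash p1 \lor (p1 \lor \neg p1): neither disjunct is forced at u.
u lacks atom p1, so u \nVdash p1.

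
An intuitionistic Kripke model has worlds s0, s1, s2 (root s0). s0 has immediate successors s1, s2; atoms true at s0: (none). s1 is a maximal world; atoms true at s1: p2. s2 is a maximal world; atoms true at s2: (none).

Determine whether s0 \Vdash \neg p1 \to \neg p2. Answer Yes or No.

No

s0 \nVdash \neg p1 \to \neg p2: already at s0 itself, s0 \Vdash \neg p1 but s0 \nVdash \neg p2.
s0 \nVdash \neg p2 since s1 is accessible from s0 and s1 \Vdash p2.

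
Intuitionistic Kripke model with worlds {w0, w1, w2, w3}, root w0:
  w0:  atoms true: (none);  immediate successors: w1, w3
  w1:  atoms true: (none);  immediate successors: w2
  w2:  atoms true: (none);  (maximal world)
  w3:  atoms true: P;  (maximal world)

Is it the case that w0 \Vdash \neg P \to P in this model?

w0 \nVdash \neg P \to P: at the accessible world w1, w1 \Vdash \neg P but w1 \nVdash P.
w1 lacks atom P, so w1 \nVdash P.

No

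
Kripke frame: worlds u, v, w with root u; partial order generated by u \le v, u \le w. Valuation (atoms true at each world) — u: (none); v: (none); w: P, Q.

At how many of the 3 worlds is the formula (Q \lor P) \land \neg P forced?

u: does not force it — u \nVdash (Q \lor P) \land \neg P since u fails Q \lor P.
v: does not force it — v \nVdash (Q \lor P) \land \neg P since v fails Q \lor P.
w: does not force it — w \nVdash (Q \lor P) \land \neg P since w fails \neg P.
Worlds forcing the formula: { }.

0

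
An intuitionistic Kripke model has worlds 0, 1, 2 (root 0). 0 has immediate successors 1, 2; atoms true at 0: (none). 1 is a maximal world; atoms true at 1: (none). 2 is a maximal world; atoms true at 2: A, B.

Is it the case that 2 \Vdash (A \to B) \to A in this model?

Yes

2 \Vdash (A \to B) \to A: every world accessible from 2 that forces A \to B (namely 2) also forces A.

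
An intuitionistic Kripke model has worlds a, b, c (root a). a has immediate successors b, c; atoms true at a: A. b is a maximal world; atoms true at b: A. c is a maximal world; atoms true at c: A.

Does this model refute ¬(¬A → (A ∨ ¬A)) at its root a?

Yes

a ⊮ ¬(¬A → (A ∨ ¬A)) since a is accessible from a and a ⊩ ¬A → (A ∨ ¬A).
a ⊩ ¬A → (A ∨ ¬A) vacuously: no world accessible from a forces the antecedent ¬A.
So the root a does not force ¬(¬A → (A ∨ ¬A)); the model is a countermodel.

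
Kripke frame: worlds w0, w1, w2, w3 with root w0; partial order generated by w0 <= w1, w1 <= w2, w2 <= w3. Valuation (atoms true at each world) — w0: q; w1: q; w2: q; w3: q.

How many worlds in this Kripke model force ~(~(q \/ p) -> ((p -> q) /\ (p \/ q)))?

0

w0: does not force it — w0 ||-/- ~(~(q \/ p) -> ((p -> q) /\ (p \/ q))) since w0 is accessible from w0 and w0 ||- ~(q \/ p) -> ((p -> q) /\ (p \/ q)).
w1: does not force it — w1 ||-/- ~(~(q \/ p) -> ((p -> q) /\ (p \/ q))) since w1 is accessible from w1 and w1 ||- ~(q \/ p) -> ((p -> q) /\ (p \/ q)).
w2: does not force it.
w3: does not force it.
Worlds forcing the formula: { }.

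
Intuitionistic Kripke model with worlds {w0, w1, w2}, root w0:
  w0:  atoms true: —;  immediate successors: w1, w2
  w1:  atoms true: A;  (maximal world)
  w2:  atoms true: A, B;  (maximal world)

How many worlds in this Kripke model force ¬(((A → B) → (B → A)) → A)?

0

w0: does not force it — w0 ⊮ ¬(((A → B) → (B → A)) → A) since w1 is accessible from w0 and w1 ⊩ ((A → B) → (B → A)) → A.
w1: does not force it — w1 ⊮ ¬(((A → B) → (B → A)) → A) since w1 is accessible from w1 and w1 ⊩ ((A → B) → (B → A)) → A.
w2: does not force it.
Worlds forcing the formula: { }.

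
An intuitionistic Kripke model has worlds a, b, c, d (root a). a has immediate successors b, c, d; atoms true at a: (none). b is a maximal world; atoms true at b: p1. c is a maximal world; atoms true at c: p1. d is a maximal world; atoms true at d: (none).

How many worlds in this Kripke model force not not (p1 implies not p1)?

a: does not force it — a does not force not not (p1 implies not p1) since b is accessible from a and b forces not (p1 implies not p1).
b: does not force it.
c: does not force it.
d: forces it.
Worlds forcing the formula: {d}.

1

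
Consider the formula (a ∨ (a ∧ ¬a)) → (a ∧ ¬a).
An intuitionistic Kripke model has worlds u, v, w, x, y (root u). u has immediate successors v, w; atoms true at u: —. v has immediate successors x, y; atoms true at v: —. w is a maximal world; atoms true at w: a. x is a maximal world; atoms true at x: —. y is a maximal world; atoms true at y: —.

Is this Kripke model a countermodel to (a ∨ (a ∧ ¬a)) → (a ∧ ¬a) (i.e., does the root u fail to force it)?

u ⊮ (a ∨ (a ∧ ¬a)) → (a ∧ ¬a): at the accessible world w, w ⊩ a ∨ (a ∧ ¬a) but w ⊮ a ∧ ¬a.
w ⊮ a ∧ ¬a since w fails ¬a.
So the root u does not force (a ∨ (a ∧ ¬a)) → (a ∧ ¬a); the model is a countermodel.

Yes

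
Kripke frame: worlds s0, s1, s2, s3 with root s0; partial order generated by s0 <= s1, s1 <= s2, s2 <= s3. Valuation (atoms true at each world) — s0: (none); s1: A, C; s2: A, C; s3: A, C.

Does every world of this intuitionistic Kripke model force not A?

Not every world: s0 does not force not A.
s0 does not force not A since s1 is accessible from s0 and s1 forces A.

No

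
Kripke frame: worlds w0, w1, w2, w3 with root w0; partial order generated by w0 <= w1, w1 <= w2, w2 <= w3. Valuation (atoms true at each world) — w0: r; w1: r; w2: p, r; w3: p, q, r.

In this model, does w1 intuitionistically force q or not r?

w1 does not force q or not r: neither disjunct is forced at w1.
w1 lacks atom q, so w1 does not force q.

No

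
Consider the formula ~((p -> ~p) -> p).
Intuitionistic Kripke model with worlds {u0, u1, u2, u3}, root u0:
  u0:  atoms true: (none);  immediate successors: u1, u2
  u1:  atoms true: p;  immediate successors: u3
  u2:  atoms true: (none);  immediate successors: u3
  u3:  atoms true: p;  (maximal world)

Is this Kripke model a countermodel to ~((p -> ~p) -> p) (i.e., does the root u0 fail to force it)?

Yes

u0 ||-/- ~((p -> ~p) -> p) since u0 is accessible from u0 and u0 ||- (p -> ~p) -> p.
u0 ||- (p -> ~p) -> p vacuously: no world accessible from u0 forces the antecedent p -> ~p.
So the root u0 does not force ~((p -> ~p) -> p); the model is a countermodel.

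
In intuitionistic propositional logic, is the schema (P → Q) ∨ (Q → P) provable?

This is the Gödel–Dummett linearity axiom, which is not intuitionistically valid.
A Kripke countermodel: worlds a, b, c; order generated by a ≤ b, a ≤ c; atoms true at each world — a:{}; b:{P}; c:{Q}.
a ⊮ (P → Q) ∨ (Q → P): neither disjunct is forced at a.
a ⊮ P → Q: at the accessible world b, b ⊩ P but b ⊮ Q.
b lacks atom Q, so b ⊮ Q.
So the root a does not force the formula.

No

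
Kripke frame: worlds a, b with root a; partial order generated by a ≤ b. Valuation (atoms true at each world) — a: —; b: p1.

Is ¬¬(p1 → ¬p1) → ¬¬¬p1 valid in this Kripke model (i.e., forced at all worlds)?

Yes

a ⊩ ¬¬(p1 → ¬p1) → ¬¬¬p1 vacuously: no world accessible from a forces the antecedent ¬¬(p1 → ¬p1).
Since the root a forces ¬¬(p1 → ¬p1) → ¬¬¬p1 and forcing is persistent (monotone upward), every world forces it.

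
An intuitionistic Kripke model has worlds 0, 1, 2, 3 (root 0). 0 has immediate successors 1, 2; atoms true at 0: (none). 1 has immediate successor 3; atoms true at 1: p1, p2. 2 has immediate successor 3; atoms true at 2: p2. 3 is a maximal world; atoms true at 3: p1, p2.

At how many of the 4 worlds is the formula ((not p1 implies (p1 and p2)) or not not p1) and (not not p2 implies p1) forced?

0: does not force it — 0 does not force ((not p1 implies (p1 and p2)) or not not p1) and (not not p2 implies p1) since 0 fails not not p2 implies p1.
1: forces it.
2: does not force it — 2 does not force ((not p1 implies (p1 and p2)) or not not p1) and (not not p2 implies p1) since 2 fails not not p2 implies p1.
3: forces it.
Worlds forcing the formula: {1, 3}.

2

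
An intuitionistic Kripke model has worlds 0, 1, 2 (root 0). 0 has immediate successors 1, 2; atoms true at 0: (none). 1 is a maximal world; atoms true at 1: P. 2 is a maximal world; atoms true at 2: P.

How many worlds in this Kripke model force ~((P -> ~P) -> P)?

0: does not force it — 0 ||-/- ~((P -> ~P) -> P) since 0 is accessible from 0 and 0 ||- (P -> ~P) -> P.
1: does not force it — 1 ||-/- ~((P -> ~P) -> P) since 1 is accessible from 1 and 1 ||- (P -> ~P) -> P.
2: does not force it — 2 ||-/- ~((P -> ~P) -> P) since 2 is accessible from 2 and 2 ||- (P -> ~P) -> P.
Worlds forcing the formula: { }.

0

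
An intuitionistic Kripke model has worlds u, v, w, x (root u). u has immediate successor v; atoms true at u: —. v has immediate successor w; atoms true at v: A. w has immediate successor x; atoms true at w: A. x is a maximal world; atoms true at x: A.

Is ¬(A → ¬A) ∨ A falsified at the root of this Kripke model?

u ⊩ ¬(A → ¬A) ∨ A via the disjunct ¬(A → ¬A).
So the root u forces ¬(A → ¬A) ∨ A; the model is not a countermodel.

No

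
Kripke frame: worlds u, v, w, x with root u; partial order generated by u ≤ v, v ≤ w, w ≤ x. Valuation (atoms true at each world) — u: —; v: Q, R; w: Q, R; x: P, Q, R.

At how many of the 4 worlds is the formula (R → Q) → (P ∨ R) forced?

u: does not force it — u ⊮ (R → Q) → (P ∨ R): already at u itself, u ⊩ R → Q but u ⊮ P ∨ R.
v: forces it.
w: forces it.
x: forces it.
Worlds forcing the formula: {v, w, x}.

3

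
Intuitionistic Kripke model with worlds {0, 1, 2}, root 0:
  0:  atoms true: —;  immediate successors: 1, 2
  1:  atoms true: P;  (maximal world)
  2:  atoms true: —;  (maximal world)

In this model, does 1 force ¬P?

No

1 ⊮ ¬P since 1 is accessible from 1 and 1 ⊩ P.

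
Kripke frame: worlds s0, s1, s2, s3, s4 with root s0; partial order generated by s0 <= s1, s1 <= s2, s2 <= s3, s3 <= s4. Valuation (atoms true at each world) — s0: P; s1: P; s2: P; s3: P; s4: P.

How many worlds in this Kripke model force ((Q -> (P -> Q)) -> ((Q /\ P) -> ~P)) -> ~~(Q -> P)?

5

s0: forces it.
s1: forces it.
s2: forces it.
s3: forces it.
s4: forces it.
Worlds forcing the formula: {s0, s1, s2, s3, s4}.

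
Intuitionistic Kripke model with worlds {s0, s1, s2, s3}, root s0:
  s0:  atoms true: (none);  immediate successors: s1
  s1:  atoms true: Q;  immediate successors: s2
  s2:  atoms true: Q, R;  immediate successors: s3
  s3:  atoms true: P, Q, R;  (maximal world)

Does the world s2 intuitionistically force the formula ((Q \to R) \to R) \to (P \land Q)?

No

s2 \nVdash ((Q \to R) \to R) \to (P \land Q): already at s2 itself, s2 \Vdash (Q \to R) \to R but s2 \nVdash P \land Q.
s2 \nVdash P \land Q since s2 fails P.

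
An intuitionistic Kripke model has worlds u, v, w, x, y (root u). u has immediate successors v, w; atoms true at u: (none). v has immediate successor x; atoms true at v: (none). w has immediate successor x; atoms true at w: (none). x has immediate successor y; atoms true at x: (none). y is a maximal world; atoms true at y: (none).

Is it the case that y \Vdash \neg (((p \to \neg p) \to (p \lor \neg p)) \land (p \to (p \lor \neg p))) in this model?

No

y \nVdash \neg (((p \to \neg p) \to (p \lor \neg p)) \land (p \to (p \lor \neg p))) since y is accessible from y and y \Vdash ((p \to \neg p) \to (p \lor \neg p)) \land (p \to (p \lor \neg p)).
y \Vdash ((p \to \neg p) \to (p \lor \neg p)) \land (p \to (p \lor \neg p)) since y forces both conjuncts.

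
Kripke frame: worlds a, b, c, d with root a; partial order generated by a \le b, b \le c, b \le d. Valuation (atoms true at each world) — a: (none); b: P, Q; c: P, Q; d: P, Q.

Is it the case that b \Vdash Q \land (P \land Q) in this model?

Yes

b \Vdash Q \land (P \land Q) since b forces both conjuncts.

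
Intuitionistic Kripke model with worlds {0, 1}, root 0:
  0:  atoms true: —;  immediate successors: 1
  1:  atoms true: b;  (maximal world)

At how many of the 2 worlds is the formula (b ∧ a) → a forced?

2

0: forces it.
1: forces it.
Worlds forcing the formula: {0, 1}.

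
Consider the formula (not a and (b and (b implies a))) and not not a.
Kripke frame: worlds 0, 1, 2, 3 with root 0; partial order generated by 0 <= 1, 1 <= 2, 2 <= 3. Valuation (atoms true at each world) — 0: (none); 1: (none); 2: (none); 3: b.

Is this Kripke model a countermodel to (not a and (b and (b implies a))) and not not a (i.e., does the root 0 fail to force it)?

Yes

0 does not force (not a and (b and (b implies a))) and not not a since 0 fails not a and (b and (b implies a)).
So the root 0 does not force (not a and (b and (b implies a))) and not not a; the model is a countermodel.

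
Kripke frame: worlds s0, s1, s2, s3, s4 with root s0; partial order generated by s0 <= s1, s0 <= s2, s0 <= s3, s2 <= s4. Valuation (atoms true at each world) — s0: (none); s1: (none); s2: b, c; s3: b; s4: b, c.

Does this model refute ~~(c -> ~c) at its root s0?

Yes

s0 ||-/- ~~(c -> ~c) since s2 is accessible from s0 and s2 ||- ~(c -> ~c).
s2 ||- ~(c -> ~c): no world accessible from s2 forces c -> ~c.
So the root s0 does not force ~~(c -> ~c); the model is a countermodel.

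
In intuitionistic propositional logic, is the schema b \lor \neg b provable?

No

This is the law of excluded middle, which is not intuitionistically valid.
A Kripke countermodel: worlds 0, 1; order generated by 0 \le 1; atoms true at each world — 0:{}; 1:{b}.
0 \nVdash b \lor \neg b: neither disjunct is forced at 0.
0 lacks atom b, so 0 \nVdash b.
So the root 0 does not force the formula.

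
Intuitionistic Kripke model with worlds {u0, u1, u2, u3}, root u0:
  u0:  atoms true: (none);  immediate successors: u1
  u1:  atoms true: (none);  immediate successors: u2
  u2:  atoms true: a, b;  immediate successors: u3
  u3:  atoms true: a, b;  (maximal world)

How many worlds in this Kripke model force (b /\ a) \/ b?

2

u0: does not force it — u0 ||-/- (b /\ a) \/ b: neither disjunct is forced at u0.
u1: does not force it — u1 ||-/- (b /\ a) \/ b: neither disjunct is forced at u1.
u2: forces it.
u3: forces it.
Worlds forcing the formula: {u2, u3}.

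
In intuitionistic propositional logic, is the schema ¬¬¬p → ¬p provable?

This is triple-negation reduction, which is intuitionistically derivable.
Assume ¬¬¬p and suppose p. Then ¬¬p (double-negation introduction), contradicting ¬¬¬p. So ¬p.

Yes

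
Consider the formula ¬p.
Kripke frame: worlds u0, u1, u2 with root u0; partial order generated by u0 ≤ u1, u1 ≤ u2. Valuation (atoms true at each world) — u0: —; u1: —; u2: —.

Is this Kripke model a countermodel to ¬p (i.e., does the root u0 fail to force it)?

No

u0 ⊩ ¬p: no world accessible from u0 forces p.
So the root u0 forces ¬p; the model is not a countermodel.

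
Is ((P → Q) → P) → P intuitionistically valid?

No

This is Peirce's law, which is not intuitionistically valid.
A Kripke countermodel: worlds w0, w1; order generated by w0 ≤ w1; atoms true at each world — w0:{}; w1:{P}.
w0 ⊮ ((P → Q) → P) → P: already at w0 itself, w0 ⊩ (P → Q) → P but w0 ⊮ P.
w0 lacks atom P, so w0 ⊮ P.
So the root w0 does not force the formula.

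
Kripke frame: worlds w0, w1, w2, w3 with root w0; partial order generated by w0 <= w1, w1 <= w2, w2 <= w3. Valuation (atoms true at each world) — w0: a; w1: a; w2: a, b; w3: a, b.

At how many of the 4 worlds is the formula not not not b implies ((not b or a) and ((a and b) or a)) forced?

w0: forces it.
w1: forces it.
w2: forces it.
w3: forces it.
Worlds forcing the formula: {w0, w1, w2, w3}.

4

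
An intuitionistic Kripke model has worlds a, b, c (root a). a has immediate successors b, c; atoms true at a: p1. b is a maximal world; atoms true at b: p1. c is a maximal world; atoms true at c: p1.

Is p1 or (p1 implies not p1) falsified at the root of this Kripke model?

a forces p1 or (p1 implies not p1) via the disjunct p1.
So the root a forces p1 or (p1 implies not p1); the model is not a countermodel.

No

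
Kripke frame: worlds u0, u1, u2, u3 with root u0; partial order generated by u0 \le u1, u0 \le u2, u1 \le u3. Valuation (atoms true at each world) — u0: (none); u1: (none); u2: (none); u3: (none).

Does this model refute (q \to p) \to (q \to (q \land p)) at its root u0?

u0 \Vdash (q \to p) \to (q \to (q \land p)): every world accessible from u0 that forces q \to p (namely u0, u1, u2, u3) also forces q \to (q \land p).
So the root u0 forces (q \to p) \to (q \to (q \land p)); the model is not a countermodel.

No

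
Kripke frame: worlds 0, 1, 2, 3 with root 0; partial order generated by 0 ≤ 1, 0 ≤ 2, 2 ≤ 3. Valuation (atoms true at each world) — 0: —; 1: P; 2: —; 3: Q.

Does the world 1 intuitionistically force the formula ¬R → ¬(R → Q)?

No

1 ⊮ ¬R → ¬(R → Q): already at 1 itself, 1 ⊩ ¬R but 1 ⊮ ¬(R → Q).
1 ⊮ ¬(R → Q) since 1 is accessible from 1 and 1 ⊩ R → Q.
1 ⊩ R → Q vacuously: no world accessible from 1 forces the antecedent R.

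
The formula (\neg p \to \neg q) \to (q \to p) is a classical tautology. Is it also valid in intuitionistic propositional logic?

This is the converse of contraposition, which is not intuitionistically valid.
A Kripke countermodel: worlds w0, w1; order generated by w0 \le w1; atoms true at each world — w0:{q}; w1:{p,q}.
w0 \nVdash (\neg p \to \neg q) \to (q \to p): already at w0 itself, w0 \Vdash \neg p \to \neg q but w0 \nVdash q \to p.
w0 \nVdash q \to p: already at w0 itself, w0 \Vdash q but w0 \nVdash p.
w0 lacks atom p, so w0 \nVdash p.
So the root w0 does not force the formula.

No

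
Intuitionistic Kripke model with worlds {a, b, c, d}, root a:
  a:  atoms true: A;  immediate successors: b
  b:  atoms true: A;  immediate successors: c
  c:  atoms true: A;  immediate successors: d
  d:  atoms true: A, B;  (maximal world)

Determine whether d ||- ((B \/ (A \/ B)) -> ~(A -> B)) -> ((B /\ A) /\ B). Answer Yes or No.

Yes

d ||- ((B \/ (A \/ B)) -> ~(A -> B)) -> ((B /\ A) /\ B) vacuously: no world accessible from d forces the antecedent (B \/ (A \/ B)) -> ~(A -> B).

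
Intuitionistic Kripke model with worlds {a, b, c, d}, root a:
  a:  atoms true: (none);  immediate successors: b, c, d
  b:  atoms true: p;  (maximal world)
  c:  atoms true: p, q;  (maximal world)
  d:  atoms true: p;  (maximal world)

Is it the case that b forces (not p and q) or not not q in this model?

No

b does not force (not p and q) or not not q: neither disjunct is forced at b.
b does not force not p and q since b fails not p.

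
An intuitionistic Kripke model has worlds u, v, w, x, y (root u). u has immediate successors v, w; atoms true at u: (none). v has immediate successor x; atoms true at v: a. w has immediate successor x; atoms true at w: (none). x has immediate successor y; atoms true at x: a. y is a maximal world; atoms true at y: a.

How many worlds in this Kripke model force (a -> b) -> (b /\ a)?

u: forces it.
v: forces it.
w: forces it.
x: forces it.
y: forces it.
Worlds forcing the formula: {u, v, w, x, y}.

5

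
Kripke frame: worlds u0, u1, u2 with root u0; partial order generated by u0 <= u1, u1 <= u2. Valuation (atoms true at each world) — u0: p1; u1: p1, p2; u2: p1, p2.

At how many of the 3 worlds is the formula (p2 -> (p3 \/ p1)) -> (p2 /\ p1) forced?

u0: does not force it — u0 ||-/- (p2 -> (p3 \/ p1)) -> (p2 /\ p1): already at u0 itself, u0 ||- p2 -> (p3 \/ p1) but u0 ||-/- p2 /\ p1.
u1: forces it.
u2: forces it.
Worlds forcing the formula: {u1, u2}.

2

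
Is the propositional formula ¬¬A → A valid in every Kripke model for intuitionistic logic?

This is double-negation elimination, which is not intuitionistically valid.
A Kripke countermodel: worlds s0, s1; order generated by s0 ≤ s1; atoms true at each world — s0:{}; s1:{A}.
s0 ⊮ ¬¬A → A: already at s0 itself, s0 ⊩ ¬¬A but s0 ⊮ A.
s0 lacks atom A, so s0 ⊮ A.
So the root s0 does not force the formula.

No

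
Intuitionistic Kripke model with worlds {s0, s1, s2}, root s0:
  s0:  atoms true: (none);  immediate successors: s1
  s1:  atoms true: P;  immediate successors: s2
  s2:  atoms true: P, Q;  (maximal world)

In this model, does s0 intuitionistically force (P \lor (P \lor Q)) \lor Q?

No

s0 \nVdash (P \lor (P \lor Q)) \lor Q: neither disjunct is forced at s0.
s0 \nVdash P \lor (P \lor Q): neither disjunct is forced at s0.
s0 lacks atom P, so s0 \nVdash P.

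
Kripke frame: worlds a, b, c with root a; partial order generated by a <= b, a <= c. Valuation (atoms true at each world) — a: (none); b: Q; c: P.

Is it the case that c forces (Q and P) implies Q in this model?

Yes

c forces (Q and P) implies Q vacuously: no world accessible from c forces the antecedent Q and P.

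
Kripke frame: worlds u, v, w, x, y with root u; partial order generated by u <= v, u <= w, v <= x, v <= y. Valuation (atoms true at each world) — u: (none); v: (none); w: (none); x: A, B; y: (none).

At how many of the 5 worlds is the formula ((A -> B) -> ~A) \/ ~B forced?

u: does not force it — u ||-/- ((A -> B) -> ~A) \/ ~B: neither disjunct is forced at u.
v: does not force it.
w: forces it.
x: does not force it.
y: forces it.
Worlds forcing the formula: {w, y}.

2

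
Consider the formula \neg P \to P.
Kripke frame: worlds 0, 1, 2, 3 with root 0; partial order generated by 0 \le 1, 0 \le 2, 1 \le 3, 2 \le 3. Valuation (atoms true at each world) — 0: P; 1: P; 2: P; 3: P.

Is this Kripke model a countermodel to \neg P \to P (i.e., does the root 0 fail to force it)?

0 \Vdash \neg P \to P vacuously: no world accessible from 0 forces the antecedent \neg P.
So the root 0 forces \neg P \to P; the model is not a countermodel.

No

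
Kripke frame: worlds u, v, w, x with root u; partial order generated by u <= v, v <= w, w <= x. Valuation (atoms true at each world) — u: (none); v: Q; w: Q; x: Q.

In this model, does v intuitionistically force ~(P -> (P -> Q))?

No

v ||-/- ~(P -> (P -> Q)) since v is accessible from v and v ||- P -> (P -> Q).
v ||- P -> (P -> Q) vacuously: no world accessible from v forces the antecedent P.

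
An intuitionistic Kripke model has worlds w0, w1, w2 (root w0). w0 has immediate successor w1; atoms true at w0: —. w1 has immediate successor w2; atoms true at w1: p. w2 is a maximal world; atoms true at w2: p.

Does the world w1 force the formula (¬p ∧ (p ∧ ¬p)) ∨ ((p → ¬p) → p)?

Yes

w1 ⊩ (¬p ∧ (p ∧ ¬p)) ∨ ((p → ¬p) → p) via the disjunct (p → ¬p) → p.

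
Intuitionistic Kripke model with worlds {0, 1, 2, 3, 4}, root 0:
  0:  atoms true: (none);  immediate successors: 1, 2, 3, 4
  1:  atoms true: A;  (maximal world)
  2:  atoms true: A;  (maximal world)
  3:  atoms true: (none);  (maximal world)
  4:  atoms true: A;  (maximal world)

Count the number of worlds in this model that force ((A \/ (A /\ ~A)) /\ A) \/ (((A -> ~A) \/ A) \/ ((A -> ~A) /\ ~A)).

4

0: does not force it — 0 ||-/- ((A \/ (A /\ ~A)) /\ A) \/ (((A -> ~A) \/ A) \/ ((A -> ~A) /\ ~A)): neither disjunct is forced at 0.
1: forces it.
2: forces it.
3: forces it.
4: forces it.
Worlds forcing the formula: {1, 2, 3, 4}.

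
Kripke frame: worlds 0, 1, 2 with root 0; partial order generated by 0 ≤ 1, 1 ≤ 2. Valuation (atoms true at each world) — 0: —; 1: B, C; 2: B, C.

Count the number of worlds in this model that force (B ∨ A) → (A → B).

0: forces it.
1: forces it.
2: forces it.
Worlds forcing the formula: {0, 1, 2}.

3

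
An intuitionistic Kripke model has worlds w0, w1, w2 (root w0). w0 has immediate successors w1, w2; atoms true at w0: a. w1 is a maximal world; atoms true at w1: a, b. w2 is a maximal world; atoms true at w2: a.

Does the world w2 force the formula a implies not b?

Yes

w2 forces a implies not b: every world accessible from w2 that forces a (namely w2) also forces not b.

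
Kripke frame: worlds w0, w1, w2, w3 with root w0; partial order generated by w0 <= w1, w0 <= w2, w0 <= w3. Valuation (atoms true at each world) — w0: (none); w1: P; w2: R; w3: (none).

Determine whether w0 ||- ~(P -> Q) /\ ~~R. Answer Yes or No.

w0 ||-/- ~(P -> Q) /\ ~~R since w0 fails ~(P -> Q).

No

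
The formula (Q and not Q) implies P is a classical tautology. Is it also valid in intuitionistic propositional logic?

This is an instance of ex falso quodlibet, which is intuitionistically derivable.
No world can force both Q and not Q, so the antecedent Q and not Q is never forced and the implication holds vacuously at every world.

Yes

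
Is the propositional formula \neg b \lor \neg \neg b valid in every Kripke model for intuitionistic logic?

This is the weak law of excluded middle, which is not intuitionistically valid.
A Kripke countermodel: worlds 0, 1, 2; order generated by 0 \le 1, 0 \le 2; atoms true at each world — 0:{}; 1:{b}; 2:{}.
0 \nVdash \neg b \lor \neg \neg b: neither disjunct is forced at 0.
0 \nVdash \neg b since 1 is accessible from 0 and 1 \Vdash b.
So the root 0 does not force the formula.

No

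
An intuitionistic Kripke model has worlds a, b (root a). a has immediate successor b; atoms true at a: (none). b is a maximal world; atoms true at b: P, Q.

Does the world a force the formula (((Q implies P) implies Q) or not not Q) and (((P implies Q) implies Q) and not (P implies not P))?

No

a does not force (((Q implies P) implies Q) or not not Q) and (((P implies Q) implies Q) and not (P implies not P)) since a fails ((P implies Q) implies Q) and not (P implies not P).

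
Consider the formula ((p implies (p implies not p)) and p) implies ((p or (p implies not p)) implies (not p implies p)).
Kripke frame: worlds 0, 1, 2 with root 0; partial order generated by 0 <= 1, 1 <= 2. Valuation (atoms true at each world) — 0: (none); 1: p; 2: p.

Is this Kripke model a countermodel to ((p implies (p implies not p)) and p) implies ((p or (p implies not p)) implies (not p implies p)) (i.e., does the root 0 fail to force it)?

No

0 forces ((p implies (p implies not p)) and p) implies ((p or (p implies not p)) implies (not p implies p)) vacuously: no world accessible from 0 forces the antecedent (p implies (p implies not p)) and p.
So the root 0 forces ((p implies (p implies not p)) and p) implies ((p or (p implies not p)) implies (not p implies p)); the model is not a countermodel.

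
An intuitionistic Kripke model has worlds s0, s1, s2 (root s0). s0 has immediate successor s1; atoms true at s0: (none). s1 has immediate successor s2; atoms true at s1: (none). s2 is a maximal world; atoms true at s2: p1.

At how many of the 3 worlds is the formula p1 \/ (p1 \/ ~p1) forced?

s0: does not force it — s0 ||-/- p1 \/ (p1 \/ ~p1): neither disjunct is forced at s0.
s1: does not force it — s1 ||-/- p1 \/ (p1 \/ ~p1): neither disjunct is forced at s1.
s2: forces it.
Worlds forcing the formula: {s2}.

1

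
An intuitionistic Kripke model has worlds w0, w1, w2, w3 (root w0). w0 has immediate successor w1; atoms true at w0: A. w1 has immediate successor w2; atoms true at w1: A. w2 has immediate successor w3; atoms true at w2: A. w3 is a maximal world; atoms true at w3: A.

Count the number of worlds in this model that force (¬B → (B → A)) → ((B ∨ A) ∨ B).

4

w0: forces it.
w1: forces it.
w2: forces it.
w3: forces it.
Worlds forcing the formula: {w0, w1, w2, w3}.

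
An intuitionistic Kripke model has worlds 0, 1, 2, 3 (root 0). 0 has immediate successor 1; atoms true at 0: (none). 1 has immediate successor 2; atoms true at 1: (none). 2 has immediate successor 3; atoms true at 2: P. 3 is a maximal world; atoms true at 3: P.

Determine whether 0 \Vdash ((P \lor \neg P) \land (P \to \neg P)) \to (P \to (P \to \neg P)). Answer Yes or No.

Yes

0 \Vdash ((P \lor \neg P) \land (P \to \neg P)) \to (P \to (P \to \neg P)) vacuously: no world accessible from 0 forces the antecedent (P \lor \neg P) \land (P \to \neg P).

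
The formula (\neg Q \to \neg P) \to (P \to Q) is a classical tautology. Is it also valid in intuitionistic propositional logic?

This is the converse of contraposition, which is not intuitionistically valid.
A Kripke countermodel: worlds u0, u1; order generated by u0 \le u1; atoms true at each world — u0:{P}; u1:{P,Q}.
u0 \nVdash (\neg Q \to \neg P) \to (P \to Q): already at u0 itself, u0 \Vdash \neg Q \to \neg P but u0 \nVdash P \to Q.
u0 \nVdash P \to Q: already at u0 itself, u0 \Vdash P but u0 \nVdash Q.
u0 lacks atom Q, so u0 \nVdash Q.
So the root u0 does not force the formula.

No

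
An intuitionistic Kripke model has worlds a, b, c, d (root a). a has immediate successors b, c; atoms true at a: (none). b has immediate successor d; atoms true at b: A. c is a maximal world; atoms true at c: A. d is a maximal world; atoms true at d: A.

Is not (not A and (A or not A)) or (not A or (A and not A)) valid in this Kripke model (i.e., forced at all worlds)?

Yes

a forces not (not A and (A or not A)) or (not A or (A and not A)) via the disjunct not (not A and (A or not A)).
Since the root a forces not (not A and (A or not A)) or (not A or (A and not A)) and forcing is persistent (monotone upward), every world forces it.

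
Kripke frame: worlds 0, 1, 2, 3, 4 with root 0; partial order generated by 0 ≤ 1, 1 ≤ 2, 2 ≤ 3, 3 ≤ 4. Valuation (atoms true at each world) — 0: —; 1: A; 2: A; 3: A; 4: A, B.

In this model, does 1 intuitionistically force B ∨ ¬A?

1 ⊮ B ∨ ¬A: neither disjunct is forced at 1.
1 lacks atom B, so 1 ⊮ B.

No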